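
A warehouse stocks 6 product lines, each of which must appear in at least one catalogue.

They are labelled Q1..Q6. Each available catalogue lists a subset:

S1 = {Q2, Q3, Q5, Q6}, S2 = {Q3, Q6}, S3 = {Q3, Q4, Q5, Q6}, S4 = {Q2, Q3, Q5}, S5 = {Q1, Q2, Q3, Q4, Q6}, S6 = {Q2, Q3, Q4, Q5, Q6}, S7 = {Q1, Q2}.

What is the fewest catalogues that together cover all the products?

Take {S3, S5}. Their union is {Q1, Q2, Q3, Q4, Q5, Q6}, which is all 6 products.
No single catalogue has all 6 products (the largest, S5, has 5), so 2 is optimal.

2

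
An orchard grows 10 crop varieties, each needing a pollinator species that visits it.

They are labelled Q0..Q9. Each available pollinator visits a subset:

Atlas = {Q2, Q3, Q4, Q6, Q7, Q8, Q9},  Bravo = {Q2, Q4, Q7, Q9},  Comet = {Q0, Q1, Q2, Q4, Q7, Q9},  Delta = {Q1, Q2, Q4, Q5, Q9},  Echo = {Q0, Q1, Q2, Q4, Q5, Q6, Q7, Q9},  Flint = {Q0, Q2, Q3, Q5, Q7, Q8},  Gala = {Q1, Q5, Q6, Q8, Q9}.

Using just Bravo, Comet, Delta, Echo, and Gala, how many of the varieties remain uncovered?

Union of Bravo, Comet, Delta, Echo, Gala = {Q0, Q1, Q2, Q4, Q5, Q6, Q7, Q8, Q9}.
Not covered: Q3 — 1 variety.

1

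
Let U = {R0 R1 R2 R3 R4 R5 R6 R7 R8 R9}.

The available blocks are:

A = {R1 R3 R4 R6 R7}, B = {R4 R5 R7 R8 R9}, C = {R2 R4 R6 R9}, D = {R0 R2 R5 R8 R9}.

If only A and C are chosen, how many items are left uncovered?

3

Union of A, C = {R1, R2, R3, R4, R6, R7, R9}.
Not covered: R0, R5, R8 — 3 items.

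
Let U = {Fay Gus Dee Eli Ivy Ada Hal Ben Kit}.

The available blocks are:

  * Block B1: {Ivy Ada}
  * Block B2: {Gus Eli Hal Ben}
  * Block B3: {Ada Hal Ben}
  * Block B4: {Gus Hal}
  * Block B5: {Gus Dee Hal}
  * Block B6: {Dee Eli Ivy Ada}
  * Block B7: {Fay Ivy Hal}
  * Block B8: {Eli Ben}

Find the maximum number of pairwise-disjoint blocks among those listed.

B1, B5, B8 are pairwise disjoint (B1={Ivy,Ada}; B5={Gus,Dee,Hal}; B8={Eli,Ben}).
Every remaining block overlaps one of these, and no 4 of the listed blocks are pairwise disjoint, so 3 is the maximum.

3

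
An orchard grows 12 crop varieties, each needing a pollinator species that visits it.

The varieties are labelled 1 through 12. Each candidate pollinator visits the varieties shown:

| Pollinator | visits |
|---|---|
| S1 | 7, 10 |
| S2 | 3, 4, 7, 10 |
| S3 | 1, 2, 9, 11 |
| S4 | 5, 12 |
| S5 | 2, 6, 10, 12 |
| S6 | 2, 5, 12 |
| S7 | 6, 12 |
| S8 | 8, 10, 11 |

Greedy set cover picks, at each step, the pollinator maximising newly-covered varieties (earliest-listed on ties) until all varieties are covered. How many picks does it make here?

Greedy: pick S2 (covers 4 new) → pick S3 (covers 4 new) → pick S4 (covers 2 new) → pick S5 (covers 1 new) → pick S8 (covers 1 new). Total picks: 5.

5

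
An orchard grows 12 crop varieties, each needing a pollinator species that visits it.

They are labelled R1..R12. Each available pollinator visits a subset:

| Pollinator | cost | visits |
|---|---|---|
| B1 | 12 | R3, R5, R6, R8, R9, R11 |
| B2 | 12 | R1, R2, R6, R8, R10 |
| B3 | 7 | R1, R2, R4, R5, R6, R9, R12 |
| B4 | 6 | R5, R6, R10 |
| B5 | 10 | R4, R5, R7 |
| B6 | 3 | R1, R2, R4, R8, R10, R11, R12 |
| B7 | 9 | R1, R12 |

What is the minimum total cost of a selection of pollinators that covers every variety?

B1, B5, B6 together cover every variety (B1 ∪ B5 ∪ B6 = {R1, R2, R3, R4, R5, R6, R7, R8, R9, R10, R11, R12}); total cost 12 + 10 + 3 = 25.
The greedy pick B6, B3, B5, B1 costs 32; no covering selection beats 25.

25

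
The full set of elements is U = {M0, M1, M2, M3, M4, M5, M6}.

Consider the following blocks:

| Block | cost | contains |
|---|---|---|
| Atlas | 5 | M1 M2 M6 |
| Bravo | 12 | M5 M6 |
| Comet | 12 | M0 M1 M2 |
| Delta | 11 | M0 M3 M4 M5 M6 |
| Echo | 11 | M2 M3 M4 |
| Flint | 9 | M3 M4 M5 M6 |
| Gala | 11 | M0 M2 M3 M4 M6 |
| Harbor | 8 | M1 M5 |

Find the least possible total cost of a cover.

16

Atlas, Delta together cover every element (Atlas ∪ Delta = {M0, M1, M2, M3, M4, M5, M6}); total cost 5 + 11 = 16.
No covering selection has total cost below 16.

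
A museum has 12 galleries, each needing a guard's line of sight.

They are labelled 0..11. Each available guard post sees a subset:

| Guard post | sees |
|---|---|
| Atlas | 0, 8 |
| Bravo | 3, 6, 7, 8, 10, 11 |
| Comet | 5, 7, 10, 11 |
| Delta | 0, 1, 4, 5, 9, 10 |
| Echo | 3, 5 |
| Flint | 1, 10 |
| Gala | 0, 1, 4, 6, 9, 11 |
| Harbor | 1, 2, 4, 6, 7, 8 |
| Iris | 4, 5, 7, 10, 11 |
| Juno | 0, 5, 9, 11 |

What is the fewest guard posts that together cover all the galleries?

Take {Bravo, Delta, Harbor}. Their union is {0, 1, 2, 3, 4, 5, 6, 7, 8, 9, 10, 11}, which is all 12 galleries.
Only Harbor contains 2, so Harbor is forced; the remaining 6 galleries need at least 2 more guard posts (each remaining guard post adds at most 4) — so at least 3 guard posts are needed, and 3 is optimal.

3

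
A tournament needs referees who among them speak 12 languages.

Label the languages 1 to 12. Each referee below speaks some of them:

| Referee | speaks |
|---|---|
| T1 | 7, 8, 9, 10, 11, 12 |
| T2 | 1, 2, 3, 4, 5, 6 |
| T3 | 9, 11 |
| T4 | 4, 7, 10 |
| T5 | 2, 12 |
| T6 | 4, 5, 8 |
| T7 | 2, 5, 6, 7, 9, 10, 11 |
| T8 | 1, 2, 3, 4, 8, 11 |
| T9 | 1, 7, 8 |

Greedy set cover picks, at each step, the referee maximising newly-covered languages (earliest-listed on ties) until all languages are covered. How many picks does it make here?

3

Greedy: pick T7 (covers 7 new) → pick T8 (covers 4 new) → pick T1 (covers 1 new). Total picks: 3.
(The true minimum cover uses only 2 referees, so greedy is not optimal here.)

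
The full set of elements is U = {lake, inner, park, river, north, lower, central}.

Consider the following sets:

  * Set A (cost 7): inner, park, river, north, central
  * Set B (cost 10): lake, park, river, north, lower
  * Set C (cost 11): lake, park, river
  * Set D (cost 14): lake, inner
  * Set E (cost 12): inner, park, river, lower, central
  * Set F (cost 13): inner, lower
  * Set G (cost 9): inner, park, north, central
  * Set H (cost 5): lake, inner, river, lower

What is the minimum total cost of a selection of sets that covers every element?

12

A, H together cover every element (A ∪ H = {lake, inner, park, river, north, lower, central}); total cost 7 + 5 = 12.
No covering selection has total cost below 12.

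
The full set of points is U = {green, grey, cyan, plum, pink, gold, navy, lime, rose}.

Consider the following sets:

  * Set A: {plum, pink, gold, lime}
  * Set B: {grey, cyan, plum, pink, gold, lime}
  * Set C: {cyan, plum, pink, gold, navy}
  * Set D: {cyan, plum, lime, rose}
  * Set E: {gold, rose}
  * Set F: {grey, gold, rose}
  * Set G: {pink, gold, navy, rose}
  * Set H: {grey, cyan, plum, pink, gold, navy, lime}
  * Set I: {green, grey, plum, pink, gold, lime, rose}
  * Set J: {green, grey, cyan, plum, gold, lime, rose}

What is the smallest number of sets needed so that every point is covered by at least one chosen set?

C and J cover everything between them: the union {green, grey, cyan, plum, pink, gold, navy, lime, rose} is all of U.
No single set has all 9 points (the largest, H, has 7), so 2 is optimal.

2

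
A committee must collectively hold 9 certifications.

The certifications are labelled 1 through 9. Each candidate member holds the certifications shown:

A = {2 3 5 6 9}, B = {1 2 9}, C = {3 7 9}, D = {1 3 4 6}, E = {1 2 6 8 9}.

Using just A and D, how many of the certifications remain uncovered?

Union of A, D = {1, 2, 3, 4, 5, 6, 9}.
Not covered: 7, 8 — 2 certifications.

2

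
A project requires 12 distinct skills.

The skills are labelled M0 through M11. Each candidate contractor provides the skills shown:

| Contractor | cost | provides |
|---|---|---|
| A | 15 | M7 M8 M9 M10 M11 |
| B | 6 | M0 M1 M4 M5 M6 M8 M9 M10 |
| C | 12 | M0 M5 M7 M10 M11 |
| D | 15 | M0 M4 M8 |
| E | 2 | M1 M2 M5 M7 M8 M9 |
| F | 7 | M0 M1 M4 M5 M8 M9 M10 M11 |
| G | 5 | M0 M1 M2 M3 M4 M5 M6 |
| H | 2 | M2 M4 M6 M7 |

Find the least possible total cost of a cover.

14

E, F, G together cover every skill (E ∪ F ∪ G = {M0, M1, M2, M3, M4, M5, M6, M7, M8, M9, M10, M11}); total cost 2 + 7 + 5 = 14.
The greedy pick E, H, F, G costs 16; no covering selection beats 14.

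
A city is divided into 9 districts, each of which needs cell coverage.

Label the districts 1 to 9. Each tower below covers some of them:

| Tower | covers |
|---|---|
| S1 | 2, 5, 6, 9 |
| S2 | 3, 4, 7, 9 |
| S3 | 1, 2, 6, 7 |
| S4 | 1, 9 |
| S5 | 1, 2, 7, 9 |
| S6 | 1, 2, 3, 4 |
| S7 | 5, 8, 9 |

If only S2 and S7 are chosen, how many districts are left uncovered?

Union of S2, S7 = {3, 4, 5, 7, 8, 9}.
Not covered: 1, 2, 6 — 3 districts.

3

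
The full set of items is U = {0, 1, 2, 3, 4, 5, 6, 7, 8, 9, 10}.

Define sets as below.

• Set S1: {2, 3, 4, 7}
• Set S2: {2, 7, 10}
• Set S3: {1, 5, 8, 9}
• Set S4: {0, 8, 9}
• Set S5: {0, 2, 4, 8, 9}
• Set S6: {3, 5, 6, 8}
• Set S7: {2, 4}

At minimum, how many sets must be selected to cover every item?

4

S2 and S3 and S5 and S6 together: S2 ∪ S3 ∪ S5 ∪ S6 = {0, 1, 2, 3, 4, 5, 6, 7, 8, 9, 10} — every item is covered.
No 3 of the 7 sets cover everything (all 35 combinations miss at least one item), so 4 is optimal.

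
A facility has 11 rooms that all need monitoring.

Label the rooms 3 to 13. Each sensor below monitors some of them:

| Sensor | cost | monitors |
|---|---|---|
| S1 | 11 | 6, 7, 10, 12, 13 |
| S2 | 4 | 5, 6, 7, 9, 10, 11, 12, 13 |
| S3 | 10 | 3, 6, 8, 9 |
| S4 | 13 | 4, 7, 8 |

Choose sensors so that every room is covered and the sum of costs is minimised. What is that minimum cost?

27

S2, S3, S4 together cover every room (S2 ∪ S3 ∪ S4 = {3, 4, 5, 6, 7, 8, 9, 10, 11, 12, 13}); total cost 4 + 10 + 13 = 27.
No covering selection has total cost below 27.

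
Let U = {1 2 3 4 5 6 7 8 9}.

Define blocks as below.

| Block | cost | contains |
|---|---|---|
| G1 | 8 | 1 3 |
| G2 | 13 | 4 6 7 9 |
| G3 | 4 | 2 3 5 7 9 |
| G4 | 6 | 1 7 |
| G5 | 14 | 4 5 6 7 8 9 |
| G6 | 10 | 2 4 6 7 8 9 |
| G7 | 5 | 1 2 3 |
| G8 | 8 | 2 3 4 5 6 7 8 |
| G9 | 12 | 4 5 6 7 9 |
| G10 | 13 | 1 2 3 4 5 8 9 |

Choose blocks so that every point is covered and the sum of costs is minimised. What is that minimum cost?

G3, G7, G8 together cover every point (G3 ∪ G7 ∪ G8 = {1, 2, 3, 4, 5, 6, 7, 8, 9}); total cost 4 + 5 + 8 = 17.
No covering selection has total cost below 17.

17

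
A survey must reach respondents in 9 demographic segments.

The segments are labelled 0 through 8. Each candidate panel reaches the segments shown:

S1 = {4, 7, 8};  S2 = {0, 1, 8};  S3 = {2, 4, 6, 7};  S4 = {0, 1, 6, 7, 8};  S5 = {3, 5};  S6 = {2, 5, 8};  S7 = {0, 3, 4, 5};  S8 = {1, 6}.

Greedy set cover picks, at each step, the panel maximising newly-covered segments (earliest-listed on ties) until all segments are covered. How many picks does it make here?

3

Greedy: pick S4 (covers 5 new) → pick S7 (covers 3 new) → pick S3 (covers 1 new). Total picks: 3.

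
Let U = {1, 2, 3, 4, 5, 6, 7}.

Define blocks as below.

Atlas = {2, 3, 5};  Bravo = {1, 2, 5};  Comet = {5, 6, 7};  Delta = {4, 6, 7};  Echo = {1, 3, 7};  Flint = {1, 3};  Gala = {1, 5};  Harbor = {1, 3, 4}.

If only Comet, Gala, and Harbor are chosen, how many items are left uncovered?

1

Union of Comet, Gala, Harbor = {1, 3, 4, 5, 6, 7}.
Not covered: 2 — 1 item.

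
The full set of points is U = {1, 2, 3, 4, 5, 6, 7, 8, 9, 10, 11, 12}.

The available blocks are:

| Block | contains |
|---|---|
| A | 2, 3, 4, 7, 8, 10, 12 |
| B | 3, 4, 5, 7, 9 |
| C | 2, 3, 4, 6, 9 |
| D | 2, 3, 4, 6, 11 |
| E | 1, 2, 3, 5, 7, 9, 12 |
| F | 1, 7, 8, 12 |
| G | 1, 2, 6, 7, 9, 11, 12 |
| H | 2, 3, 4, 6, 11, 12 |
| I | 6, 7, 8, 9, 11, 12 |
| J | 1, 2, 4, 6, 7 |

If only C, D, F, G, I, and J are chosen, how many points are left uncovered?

2

Union of C, D, F, G, I, J = {1, 2, 3, 4, 6, 7, 8, 9, 11, 12}.
Not covered: 5, 10 — 2 points.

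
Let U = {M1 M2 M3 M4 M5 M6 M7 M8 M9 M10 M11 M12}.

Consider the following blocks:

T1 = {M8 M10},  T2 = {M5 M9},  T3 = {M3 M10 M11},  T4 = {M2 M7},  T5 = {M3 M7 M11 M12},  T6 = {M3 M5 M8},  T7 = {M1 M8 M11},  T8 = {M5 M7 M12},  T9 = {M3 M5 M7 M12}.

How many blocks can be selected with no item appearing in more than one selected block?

3

T1, T2, T5 are pairwise disjoint (T1={M8,M10}; T2={M5,M9}; T5={M3,M7,M11,M12}).
Every remaining block overlaps one of these, and no 4 of the listed blocks are pairwise disjoint, so 3 is the maximum.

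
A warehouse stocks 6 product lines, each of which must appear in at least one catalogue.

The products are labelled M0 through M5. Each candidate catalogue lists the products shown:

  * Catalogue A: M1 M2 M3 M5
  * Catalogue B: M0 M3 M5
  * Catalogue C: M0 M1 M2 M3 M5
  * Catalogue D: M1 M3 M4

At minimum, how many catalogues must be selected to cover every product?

2

Take {C, D}. Their union is {M0, M1, M2, M3, M4, M5}, which is all 6 products.
No single catalogue has all 6 products (the largest, C, has 5), so 2 is optimal.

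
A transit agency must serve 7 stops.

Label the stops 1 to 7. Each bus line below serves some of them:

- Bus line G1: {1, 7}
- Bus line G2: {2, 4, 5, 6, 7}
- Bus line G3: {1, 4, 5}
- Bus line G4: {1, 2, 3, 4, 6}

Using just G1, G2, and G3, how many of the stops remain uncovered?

Union of G1, G2, G3 = {1, 2, 4, 5, 6, 7}.
Not covered: 3 — 1 stop.

1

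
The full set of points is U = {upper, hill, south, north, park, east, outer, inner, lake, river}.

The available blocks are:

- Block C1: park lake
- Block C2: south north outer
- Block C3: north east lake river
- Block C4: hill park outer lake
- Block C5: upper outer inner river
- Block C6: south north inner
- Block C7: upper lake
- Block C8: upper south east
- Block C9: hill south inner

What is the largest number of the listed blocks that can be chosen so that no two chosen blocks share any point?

C6, C7 are pairwise disjoint (C6={south,north,inner}; C7={upper,lake}).
Every remaining block overlaps one of these, and no 3 of the listed blocks are pairwise disjoint, so 2 is the maximum.

2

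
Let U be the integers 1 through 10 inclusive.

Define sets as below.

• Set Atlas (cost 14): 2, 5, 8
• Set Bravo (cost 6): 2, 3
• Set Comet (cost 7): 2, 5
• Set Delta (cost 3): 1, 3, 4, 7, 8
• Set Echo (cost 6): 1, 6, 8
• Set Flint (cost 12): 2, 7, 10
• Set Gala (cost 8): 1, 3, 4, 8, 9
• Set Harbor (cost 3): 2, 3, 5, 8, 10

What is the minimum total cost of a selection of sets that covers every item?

Delta, Echo, Gala, Harbor together cover every item (Delta ∪ Echo ∪ Gala ∪ Harbor = {1, 2, 3, 4, 5, 6, 7, 8, 9, 10}); total cost 3 + 6 + 8 + 3 = 20.
No covering selection has total cost below 20.

20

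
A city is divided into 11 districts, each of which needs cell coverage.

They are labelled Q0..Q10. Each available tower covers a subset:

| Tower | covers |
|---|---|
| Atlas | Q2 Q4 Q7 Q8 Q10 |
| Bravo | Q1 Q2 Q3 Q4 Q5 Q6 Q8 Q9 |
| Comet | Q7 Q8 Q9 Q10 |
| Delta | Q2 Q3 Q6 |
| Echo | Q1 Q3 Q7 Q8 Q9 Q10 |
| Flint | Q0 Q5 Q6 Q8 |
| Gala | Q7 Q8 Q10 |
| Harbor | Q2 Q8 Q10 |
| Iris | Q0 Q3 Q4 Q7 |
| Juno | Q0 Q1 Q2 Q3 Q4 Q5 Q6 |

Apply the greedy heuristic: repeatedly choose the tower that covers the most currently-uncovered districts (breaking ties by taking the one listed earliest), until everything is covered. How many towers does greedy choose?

Greedy: pick Bravo (covers 8 new) → pick Atlas (covers 2 new) → pick Flint (covers 1 new). Total picks: 3.
(The true minimum cover uses only 2 towers, so greedy is not optimal here.)

3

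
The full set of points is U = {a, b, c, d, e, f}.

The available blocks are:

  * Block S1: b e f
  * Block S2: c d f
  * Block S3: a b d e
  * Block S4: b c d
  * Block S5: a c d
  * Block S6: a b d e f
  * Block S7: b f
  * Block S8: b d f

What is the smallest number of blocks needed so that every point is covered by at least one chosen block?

S2 and S6 together: S2 ∪ S6 = {a, b, c, d, e, f} — every point is covered.
No single block has all 6 points (the largest, S6, has 5), so 2 is optimal.

2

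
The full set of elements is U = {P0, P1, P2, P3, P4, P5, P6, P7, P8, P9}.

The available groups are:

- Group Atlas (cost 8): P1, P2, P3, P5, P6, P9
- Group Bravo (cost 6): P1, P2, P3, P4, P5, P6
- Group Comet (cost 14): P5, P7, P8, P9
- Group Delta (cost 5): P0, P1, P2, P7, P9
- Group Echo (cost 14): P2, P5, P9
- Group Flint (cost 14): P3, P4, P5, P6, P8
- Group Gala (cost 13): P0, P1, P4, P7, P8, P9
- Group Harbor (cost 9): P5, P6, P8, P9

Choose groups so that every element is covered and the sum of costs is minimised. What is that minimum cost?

19

Bravo, Gala together cover every element (Bravo ∪ Gala = {P0, P1, P2, P3, P4, P5, P6, P7, P8, P9}); total cost 6 + 13 = 19.
The greedy pick Bravo, Delta, Harbor costs 20; no covering selection beats 19.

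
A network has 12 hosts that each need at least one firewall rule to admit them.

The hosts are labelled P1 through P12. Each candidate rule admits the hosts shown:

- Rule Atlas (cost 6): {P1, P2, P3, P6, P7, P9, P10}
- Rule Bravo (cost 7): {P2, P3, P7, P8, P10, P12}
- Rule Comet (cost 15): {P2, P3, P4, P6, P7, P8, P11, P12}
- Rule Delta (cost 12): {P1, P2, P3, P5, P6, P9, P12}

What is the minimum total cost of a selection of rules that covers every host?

33

Atlas, Comet, Delta together cover every host (Atlas ∪ Comet ∪ Delta = {P1, P2, P3, P4, P5, P6, P7, P8, P9, P10, P11, P12}); total cost 6 + 15 + 12 = 33.
The greedy pick Atlas, Bravo, Comet, Delta costs 40; no covering selection beats 33.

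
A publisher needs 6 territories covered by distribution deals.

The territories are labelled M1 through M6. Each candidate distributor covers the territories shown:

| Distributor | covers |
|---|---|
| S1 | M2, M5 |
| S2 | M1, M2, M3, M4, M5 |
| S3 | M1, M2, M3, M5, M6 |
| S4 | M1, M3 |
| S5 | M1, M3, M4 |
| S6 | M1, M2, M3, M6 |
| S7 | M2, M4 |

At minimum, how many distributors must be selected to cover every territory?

S3 and S7 together: S3 ∪ S7 = {M1, M2, M3, M4, M5, M6} — every territory is covered.
No single distributor has all 6 territories (the largest, S2, has 5), so 2 is optimal.

2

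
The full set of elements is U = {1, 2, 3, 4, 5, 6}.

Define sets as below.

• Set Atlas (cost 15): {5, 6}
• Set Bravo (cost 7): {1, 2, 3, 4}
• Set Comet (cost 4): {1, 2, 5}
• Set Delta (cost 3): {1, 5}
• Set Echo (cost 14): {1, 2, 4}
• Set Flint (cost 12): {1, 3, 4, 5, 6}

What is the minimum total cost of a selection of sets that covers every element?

Comet, Flint together cover every element (Comet ∪ Flint = {1, 2, 3, 4, 5, 6}); total cost 4 + 12 = 16.
The greedy pick Comet, Bravo, Flint costs 23; no covering selection beats 16.

16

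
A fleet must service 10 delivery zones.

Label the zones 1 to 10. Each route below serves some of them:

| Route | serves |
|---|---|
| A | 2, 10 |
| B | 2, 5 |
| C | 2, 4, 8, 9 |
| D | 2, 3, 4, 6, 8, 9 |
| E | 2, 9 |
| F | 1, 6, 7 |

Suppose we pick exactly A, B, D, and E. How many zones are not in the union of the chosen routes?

2

Union of A, B, D, E = {2, 3, 4, 5, 6, 8, 9, 10}.
Not covered: 1, 7 — 2 zones.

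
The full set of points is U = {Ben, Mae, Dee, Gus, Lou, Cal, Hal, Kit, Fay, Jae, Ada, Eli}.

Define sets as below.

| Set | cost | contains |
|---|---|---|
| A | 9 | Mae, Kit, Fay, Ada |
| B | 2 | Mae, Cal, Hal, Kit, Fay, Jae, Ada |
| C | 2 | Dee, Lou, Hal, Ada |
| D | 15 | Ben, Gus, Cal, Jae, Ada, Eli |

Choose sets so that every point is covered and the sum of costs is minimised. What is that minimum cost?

B, C, D together cover every point (B ∪ C ∪ D = {Ben, Mae, Dee, Gus, Lou, Cal, Hal, Kit, Fay, Jae, Ada, Eli}); total cost 2 + 2 + 15 = 19.
No covering selection has total cost below 19.

19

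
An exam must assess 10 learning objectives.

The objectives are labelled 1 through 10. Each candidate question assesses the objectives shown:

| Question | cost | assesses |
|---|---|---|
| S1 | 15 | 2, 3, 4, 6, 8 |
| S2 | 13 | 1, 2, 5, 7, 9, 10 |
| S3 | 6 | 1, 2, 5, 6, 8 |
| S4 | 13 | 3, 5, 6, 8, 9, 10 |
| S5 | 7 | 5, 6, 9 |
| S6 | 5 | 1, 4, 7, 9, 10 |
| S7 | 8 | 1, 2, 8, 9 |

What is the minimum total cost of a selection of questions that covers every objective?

24

S3, S4, S6 together cover every objective (S3 ∪ S4 ∪ S6 = {1, 2, 3, 4, 5, 6, 7, 8, 9, 10}); total cost 6 + 13 + 5 = 24.
No covering selection has total cost below 24.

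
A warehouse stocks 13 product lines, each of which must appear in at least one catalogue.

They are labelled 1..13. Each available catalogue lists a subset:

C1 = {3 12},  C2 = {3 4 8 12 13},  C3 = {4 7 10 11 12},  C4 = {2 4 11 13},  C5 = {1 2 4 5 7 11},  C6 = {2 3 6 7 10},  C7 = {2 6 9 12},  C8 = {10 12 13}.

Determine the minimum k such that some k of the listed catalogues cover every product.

Take {C2, C5, C7, C8}. Their union is {1, 2, 3, 4, 5, 6, 7, 8, 9, 10, 11, 12, 13}, which is all 13 products.
No 3 of the 8 catalogues cover everything (all 56 combinations miss at least one product), so 4 is optimal.

4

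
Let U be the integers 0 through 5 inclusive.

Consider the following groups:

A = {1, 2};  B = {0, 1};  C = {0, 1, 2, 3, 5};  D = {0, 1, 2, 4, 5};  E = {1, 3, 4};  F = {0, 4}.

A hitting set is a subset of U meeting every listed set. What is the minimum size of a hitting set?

The 2 points {1, 4} hit every group.
The groups A, F are pairwise disjoint, so any hitting set needs a separate point for each — at least 2. Hence 2 is optimal.

2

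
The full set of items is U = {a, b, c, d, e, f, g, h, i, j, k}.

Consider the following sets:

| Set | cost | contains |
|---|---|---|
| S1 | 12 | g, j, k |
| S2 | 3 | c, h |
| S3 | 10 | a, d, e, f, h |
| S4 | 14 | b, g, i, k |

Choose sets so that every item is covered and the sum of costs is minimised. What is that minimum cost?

39

S1, S2, S3, S4 together cover every item (S1 ∪ S2 ∪ S3 ∪ S4 = {a, b, c, d, e, f, g, h, i, j, k}); total cost 12 + 3 + 10 + 14 = 39.
No covering selection has total cost below 39.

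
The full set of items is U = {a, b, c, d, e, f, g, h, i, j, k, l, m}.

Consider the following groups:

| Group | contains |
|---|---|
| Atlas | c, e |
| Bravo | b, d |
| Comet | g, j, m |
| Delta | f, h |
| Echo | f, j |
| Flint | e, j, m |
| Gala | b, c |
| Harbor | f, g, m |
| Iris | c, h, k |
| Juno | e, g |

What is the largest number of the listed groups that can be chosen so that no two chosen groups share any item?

4

Bravo, Echo, Iris, Juno are pairwise disjoint (Bravo={b,d}; Echo={f,j}; Iris={c,h,k}; Juno={e,g}).
Every remaining group overlaps one of these, and no 5 of the listed groups are pairwise disjoint, so 4 is the maximum.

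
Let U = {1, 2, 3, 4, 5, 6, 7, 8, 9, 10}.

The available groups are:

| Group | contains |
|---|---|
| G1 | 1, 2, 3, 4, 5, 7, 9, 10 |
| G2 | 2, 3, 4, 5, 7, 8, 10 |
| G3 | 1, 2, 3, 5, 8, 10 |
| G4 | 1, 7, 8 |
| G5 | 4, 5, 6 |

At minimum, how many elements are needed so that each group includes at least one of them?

The 2 elements {1, 5} hit every group.
The groups G4, G5 are pairwise disjoint, so any hitting set needs a separate element for each — at least 2. Hence 2 is optimal.

2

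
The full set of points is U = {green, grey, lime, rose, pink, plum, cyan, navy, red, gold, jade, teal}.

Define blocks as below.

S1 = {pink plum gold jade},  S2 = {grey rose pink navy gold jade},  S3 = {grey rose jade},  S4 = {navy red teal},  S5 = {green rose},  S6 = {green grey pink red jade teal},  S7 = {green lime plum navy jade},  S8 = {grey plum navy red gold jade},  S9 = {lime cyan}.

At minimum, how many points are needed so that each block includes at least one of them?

4

The 4 points {rose, cyan, navy, jade} hit every block.
The blocks S1, S4, S5, S9 are pairwise disjoint, so any hitting set needs a separate point for each — at least 4. Hence 4 is optimal.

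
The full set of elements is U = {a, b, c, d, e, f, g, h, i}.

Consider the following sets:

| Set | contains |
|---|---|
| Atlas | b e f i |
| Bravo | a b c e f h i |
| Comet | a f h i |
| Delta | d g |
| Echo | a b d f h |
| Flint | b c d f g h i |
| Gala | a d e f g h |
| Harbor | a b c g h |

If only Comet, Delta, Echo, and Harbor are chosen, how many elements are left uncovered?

Union of Comet, Delta, Echo, Harbor = {a, b, c, d, f, g, h, i}.
Not covered: e — 1 element.

1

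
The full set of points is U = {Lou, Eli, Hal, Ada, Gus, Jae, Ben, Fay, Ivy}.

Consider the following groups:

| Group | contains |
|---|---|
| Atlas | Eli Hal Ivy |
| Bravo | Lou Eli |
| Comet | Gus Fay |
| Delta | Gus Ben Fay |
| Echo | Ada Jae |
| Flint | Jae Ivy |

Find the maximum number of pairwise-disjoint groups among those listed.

Bravo, Delta, Echo are pairwise disjoint (Bravo={Lou,Eli}; Delta={Gus,Ben,Fay}; Echo={Ada,Jae}).
Every remaining group overlaps one of these, and no 4 of the listed groups are pairwise disjoint, so 3 is the maximum.

3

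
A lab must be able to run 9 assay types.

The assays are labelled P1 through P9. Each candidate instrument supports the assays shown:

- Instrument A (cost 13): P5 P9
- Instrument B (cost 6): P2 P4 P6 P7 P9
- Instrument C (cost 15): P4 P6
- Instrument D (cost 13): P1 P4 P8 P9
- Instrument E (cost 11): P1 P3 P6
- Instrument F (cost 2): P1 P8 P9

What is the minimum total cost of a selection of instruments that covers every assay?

A, B, E, F together cover every assay (A ∪ B ∪ E ∪ F = {P1, P2, P3, P4, P5, P6, P7, P8, P9}); total cost 13 + 6 + 11 + 2 = 32.
No covering selection has total cost below 32.

32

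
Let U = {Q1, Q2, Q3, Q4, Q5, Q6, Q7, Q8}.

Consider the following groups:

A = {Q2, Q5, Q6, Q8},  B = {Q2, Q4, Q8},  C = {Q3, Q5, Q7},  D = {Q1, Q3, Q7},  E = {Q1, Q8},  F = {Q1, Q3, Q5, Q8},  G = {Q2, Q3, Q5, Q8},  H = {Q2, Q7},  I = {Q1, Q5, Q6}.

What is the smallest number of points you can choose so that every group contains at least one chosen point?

The 3 points {Q1, Q2, Q3} hit every group.
No choice of 2 points meets every group, so 3 is the minimum.

3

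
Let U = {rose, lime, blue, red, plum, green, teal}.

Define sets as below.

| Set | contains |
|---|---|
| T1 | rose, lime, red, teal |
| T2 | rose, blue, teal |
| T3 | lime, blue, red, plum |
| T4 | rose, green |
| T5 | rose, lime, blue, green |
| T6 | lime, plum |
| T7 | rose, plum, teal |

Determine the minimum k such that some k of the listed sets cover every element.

T3, T5, and T7 cover everything between them: the union {rose, lime, blue, red, plum, green, teal} is all of U.
No 2 of the 7 sets cover everything (all 21 combinations miss at least one element), so 3 is optimal.

3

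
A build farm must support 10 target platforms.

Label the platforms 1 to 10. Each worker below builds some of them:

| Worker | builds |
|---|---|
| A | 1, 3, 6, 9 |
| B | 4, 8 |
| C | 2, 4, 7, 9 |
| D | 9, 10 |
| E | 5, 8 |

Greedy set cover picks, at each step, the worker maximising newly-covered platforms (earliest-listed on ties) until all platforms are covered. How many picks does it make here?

4

Greedy: pick A (covers 4 new) → pick C (covers 3 new) → pick E (covers 2 new) → pick D (covers 1 new). Total picks: 4.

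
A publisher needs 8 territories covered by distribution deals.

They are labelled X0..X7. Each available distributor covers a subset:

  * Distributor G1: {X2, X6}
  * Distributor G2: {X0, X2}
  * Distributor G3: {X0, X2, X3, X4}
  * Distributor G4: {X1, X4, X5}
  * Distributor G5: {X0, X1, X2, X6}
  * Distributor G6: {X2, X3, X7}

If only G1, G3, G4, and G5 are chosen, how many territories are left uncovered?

Union of G1, G3, G4, G5 = {X0, X1, X2, X3, X4, X5, X6}.
Not covered: X7 — 1 territory.

1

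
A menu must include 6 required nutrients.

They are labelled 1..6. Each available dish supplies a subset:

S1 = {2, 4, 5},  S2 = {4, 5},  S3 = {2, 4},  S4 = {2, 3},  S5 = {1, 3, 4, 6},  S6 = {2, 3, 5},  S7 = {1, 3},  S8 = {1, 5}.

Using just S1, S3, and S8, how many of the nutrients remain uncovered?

2

Union of S1, S3, S8 = {1, 2, 4, 5}.
Not covered: 3, 6 — 2 nutrients.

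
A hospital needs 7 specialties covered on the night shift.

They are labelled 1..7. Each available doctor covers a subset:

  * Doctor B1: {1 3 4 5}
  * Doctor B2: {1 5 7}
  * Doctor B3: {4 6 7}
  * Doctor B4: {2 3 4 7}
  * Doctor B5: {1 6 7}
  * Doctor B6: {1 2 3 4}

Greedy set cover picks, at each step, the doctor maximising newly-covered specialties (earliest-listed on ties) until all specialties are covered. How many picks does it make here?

3

Greedy: pick B1 (covers 4 new) → pick B3 (covers 2 new) → pick B4 (covers 1 new). Total picks: 3.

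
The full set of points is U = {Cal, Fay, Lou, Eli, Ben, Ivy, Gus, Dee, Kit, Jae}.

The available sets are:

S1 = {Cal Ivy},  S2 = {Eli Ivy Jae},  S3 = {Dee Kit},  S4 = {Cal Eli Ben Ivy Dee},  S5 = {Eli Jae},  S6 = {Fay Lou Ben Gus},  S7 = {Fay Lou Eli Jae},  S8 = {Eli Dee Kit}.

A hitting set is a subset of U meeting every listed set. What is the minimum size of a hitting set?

H = {Cal, Ben, Kit, Jae} meets every set (each contains at least one member of H), and |H| = 4.
The sets S1, S3, S5, S6 are pairwise disjoint, so any hitting set needs a separate point for each — at least 4. Hence 4 is optimal.

4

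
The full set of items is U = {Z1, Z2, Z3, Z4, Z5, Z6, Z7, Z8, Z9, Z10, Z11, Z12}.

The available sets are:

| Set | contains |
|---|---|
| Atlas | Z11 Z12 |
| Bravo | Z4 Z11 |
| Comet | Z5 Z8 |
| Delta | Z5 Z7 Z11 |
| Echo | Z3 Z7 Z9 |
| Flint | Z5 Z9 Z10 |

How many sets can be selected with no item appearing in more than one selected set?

3

Atlas, Comet, Echo are pairwise disjoint (Atlas={Z11,Z12}; Comet={Z5,Z8}; Echo={Z3,Z7,Z9}).
Every remaining set overlaps one of these, and no 4 of the listed sets are pairwise disjoint, so 3 is the maximum.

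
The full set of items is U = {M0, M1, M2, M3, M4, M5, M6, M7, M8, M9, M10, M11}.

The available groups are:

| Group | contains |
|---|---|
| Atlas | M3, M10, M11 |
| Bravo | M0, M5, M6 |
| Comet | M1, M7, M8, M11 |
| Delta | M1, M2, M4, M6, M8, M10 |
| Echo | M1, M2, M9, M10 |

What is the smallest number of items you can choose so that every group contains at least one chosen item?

Take H = {M0, M2, M11}. Each listed group contains at least one of these, so H is a hitting set of size 3.
No choice of 2 items meets every group, so 3 is the minimum.

3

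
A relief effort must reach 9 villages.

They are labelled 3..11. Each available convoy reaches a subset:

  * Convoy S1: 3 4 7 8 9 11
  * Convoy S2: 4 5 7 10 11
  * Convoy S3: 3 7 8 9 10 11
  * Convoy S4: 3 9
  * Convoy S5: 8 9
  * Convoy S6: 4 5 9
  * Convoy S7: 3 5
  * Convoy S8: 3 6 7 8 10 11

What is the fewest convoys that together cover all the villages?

2

S6 and S8 together: S6 ∪ S8 = {3, 4, 5, 6, 7, 8, 9, 10, 11} — every village is covered.
No single convoy has all 9 villages (the largest, S1, has 6), so 2 is optimal.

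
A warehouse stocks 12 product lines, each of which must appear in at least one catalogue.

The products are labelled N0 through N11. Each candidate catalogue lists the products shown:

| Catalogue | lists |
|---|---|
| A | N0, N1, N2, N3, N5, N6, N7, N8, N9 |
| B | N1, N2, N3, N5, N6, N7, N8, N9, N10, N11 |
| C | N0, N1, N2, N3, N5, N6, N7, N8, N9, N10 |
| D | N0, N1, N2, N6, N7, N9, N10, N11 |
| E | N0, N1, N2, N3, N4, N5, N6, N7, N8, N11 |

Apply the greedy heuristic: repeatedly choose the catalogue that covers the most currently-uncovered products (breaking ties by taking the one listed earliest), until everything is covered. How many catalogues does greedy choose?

Greedy: pick B (covers 10 new) → pick E (covers 2 new). Total picks: 2.

2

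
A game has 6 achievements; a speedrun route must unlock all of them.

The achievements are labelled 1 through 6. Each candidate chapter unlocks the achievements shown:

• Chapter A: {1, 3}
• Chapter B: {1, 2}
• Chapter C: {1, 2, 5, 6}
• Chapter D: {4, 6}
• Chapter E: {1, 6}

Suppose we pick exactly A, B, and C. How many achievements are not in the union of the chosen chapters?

1

Union of A, B, C = {1, 2, 3, 5, 6}.
Not covered: 4 — 1 achievement.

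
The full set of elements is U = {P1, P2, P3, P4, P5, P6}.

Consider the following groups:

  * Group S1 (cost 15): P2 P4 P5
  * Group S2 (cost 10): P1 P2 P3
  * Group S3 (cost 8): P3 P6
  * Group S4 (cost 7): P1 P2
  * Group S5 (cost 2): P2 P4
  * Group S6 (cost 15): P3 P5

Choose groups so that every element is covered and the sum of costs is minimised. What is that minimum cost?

30

S1, S3, S4 together cover every element (S1 ∪ S3 ∪ S4 = {P1, P2, P3, P4, P5, P6}); total cost 15 + 8 + 7 = 30.
The greedy pick S5, S3, S4, S1 costs 32; no covering selection beats 30.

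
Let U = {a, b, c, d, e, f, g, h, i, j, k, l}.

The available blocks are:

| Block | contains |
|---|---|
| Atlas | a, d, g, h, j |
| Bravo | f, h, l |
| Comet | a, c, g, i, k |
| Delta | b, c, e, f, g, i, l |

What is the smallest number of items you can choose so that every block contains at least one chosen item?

2

The 2 items {h, i} hit every block.
The blocks Bravo, Comet are pairwise disjoint, so any hitting set needs a separate item for each — at least 2. Hence 2 is optimal.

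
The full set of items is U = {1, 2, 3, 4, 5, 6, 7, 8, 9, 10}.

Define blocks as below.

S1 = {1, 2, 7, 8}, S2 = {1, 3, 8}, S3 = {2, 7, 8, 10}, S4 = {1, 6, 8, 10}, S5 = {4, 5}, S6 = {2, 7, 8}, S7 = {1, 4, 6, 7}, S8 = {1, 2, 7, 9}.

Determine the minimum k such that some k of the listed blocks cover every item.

S2, S4, S5, and S8 cover everything between them: the union {1, 2, 3, 4, 5, 6, 7, 8, 9, 10} is all of U.
Only S2 contains 3, so S2 is forced; the remaining 7 items need at least 3 more blocks (each remaining block adds at most 3) — so at least 4 blocks are needed, and 4 is optimal.

4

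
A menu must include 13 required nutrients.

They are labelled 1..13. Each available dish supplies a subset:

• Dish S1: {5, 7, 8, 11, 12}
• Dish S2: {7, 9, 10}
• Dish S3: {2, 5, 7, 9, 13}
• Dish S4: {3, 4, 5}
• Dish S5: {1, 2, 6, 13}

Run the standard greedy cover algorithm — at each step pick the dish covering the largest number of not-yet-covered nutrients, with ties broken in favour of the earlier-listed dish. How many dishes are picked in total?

4

Greedy: pick S1 (covers 5 new) → pick S5 (covers 4 new) → pick S2 (covers 2 new) → pick S4 (covers 2 new). Total picks: 4.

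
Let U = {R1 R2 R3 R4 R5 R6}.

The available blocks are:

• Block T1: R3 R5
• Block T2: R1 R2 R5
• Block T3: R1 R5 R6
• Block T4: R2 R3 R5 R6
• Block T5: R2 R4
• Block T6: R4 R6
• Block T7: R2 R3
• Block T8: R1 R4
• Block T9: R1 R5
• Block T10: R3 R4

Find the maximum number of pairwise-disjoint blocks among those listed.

T6, T7, T9 are pairwise disjoint (T6={R4,R6}; T7={R2,R3}; T9={R1,R5}).
Every remaining block overlaps one of these, and no 4 of the listed blocks are pairwise disjoint, so 3 is the maximum.

3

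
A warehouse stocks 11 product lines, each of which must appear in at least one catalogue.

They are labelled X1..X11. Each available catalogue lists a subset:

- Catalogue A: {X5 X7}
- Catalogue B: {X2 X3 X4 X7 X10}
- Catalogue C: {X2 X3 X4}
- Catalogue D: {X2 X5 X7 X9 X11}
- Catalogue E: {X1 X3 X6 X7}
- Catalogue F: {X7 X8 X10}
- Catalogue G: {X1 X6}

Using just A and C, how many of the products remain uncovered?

6

Union of A, C = {X2, X3, X4, X5, X7}.
Not covered: X1, X6, X8, X9, X10, X11 — 6 products.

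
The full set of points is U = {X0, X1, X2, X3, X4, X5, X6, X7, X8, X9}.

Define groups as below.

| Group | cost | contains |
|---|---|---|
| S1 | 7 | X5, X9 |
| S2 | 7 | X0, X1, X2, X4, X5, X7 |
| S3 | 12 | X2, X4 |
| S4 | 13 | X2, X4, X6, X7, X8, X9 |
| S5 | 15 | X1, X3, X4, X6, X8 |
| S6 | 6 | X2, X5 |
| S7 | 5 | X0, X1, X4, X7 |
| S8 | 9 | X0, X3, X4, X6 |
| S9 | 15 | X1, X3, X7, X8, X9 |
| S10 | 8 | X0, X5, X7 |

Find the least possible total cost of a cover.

29

S2, S4, S8 together cover every point (S2 ∪ S4 ∪ S8 = {X0, X1, X2, X3, X4, X5, X6, X7, X8, X9}); total cost 7 + 13 + 9 = 29.
No covering selection has total cost below 29.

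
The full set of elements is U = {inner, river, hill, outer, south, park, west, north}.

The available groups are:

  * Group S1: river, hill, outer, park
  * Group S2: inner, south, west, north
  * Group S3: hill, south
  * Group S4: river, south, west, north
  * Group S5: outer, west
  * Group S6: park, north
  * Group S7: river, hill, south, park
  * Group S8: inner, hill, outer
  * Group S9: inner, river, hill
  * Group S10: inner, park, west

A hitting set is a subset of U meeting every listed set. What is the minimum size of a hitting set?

H = {hill, park, west} meets every group (each contains at least one member of H), and |H| = 3.
The groups S3, S5, S6 are pairwise disjoint, so any hitting set needs a separate element for each — at least 3. Hence 3 is optimal.

3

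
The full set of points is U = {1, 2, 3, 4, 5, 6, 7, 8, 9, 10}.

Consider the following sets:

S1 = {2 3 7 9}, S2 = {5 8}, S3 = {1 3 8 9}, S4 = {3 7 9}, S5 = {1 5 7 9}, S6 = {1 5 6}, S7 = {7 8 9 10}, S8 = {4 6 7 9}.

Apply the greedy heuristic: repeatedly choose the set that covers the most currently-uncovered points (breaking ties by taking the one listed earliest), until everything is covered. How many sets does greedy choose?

4

Greedy: pick S1 (covers 4 new) → pick S6 (covers 3 new) → pick S7 (covers 2 new) → pick S8 (covers 1 new). Total picks: 4.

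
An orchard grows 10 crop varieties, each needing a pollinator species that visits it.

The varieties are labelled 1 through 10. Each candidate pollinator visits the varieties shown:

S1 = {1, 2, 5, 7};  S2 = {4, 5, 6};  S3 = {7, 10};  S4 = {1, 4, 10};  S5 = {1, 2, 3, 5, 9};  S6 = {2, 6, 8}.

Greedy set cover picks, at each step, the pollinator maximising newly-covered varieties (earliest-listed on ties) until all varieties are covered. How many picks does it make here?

4

Greedy: pick S5 (covers 5 new) → pick S2 (covers 2 new) → pick S3 (covers 2 new) → pick S6 (covers 1 new). Total picks: 4.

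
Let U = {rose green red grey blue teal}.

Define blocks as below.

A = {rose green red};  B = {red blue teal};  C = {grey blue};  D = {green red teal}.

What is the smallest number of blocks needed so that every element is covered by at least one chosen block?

Take {A, B, C}. Their union is {rose, green, red, grey, blue, teal}, which is all 6 elements.
Only A contains rose, so A is forced; the remaining 3 elements need at least 2 more blocks (each remaining block adds at most 2) — so at least 3 blocks are needed, and 3 is optimal.

3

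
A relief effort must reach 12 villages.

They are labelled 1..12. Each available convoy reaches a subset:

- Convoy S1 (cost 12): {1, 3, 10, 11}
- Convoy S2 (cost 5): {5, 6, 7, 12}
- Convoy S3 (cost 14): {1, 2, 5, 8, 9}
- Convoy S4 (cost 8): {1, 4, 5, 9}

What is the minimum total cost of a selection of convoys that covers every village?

S1, S2, S3, S4 together cover every village (S1 ∪ S2 ∪ S3 ∪ S4 = {1, 2, 3, 4, 5, 6, 7, 8, 9, 10, 11, 12}); total cost 12 + 5 + 14 + 8 = 39.
No covering selection has total cost below 39.

39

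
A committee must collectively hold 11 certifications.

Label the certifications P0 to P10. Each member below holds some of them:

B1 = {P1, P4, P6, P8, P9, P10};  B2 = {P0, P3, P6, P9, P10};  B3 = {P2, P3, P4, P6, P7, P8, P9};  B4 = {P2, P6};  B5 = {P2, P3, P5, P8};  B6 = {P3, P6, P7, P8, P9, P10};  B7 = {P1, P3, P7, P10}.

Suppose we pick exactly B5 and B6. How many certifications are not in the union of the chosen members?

3

Union of B5, B6 = {P2, P3, P5, P6, P7, P8, P9, P10}.
Not covered: P0, P1, P4 — 3 certifications.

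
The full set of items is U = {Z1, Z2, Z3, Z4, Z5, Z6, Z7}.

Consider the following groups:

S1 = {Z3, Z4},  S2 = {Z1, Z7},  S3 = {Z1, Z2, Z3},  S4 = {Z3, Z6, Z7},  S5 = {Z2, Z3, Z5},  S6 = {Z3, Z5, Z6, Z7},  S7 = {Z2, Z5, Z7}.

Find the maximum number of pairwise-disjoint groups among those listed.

S2, S5 are pairwise disjoint (S2={Z1,Z7}; S5={Z2,Z3,Z5}).
Every remaining group overlaps one of these, and no 3 of the listed groups are pairwise disjoint, so 2 is the maximum.

2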